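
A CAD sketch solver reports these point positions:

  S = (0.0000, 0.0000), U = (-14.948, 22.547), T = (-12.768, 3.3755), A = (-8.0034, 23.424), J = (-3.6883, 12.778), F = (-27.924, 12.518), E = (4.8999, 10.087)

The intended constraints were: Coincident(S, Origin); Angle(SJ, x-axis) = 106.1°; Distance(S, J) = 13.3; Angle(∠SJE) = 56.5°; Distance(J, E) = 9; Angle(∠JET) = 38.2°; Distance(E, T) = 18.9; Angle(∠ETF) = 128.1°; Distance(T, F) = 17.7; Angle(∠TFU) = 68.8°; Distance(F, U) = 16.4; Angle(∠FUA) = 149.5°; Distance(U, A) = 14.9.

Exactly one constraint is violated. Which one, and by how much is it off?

Distance(U, A) = 14.9 — off by 7.90.

S = (0.00, 0.00) ✓; SJ at 106.1° ✓; |SJ| = 13.30 ✓; ∠SJE = 56.50° ✓; |JE| = 9.000 ✓; ∠JET = 38.20° ✓; |ET| = 18.90 ✓; ∠ETF = 128.1° ✓; |TF| = 17.70 ✓; ∠TFU = 68.80° ✓; |FU| = 16.40 ✓; ∠FUA = 149.5° ✓; |UA| = 7.000 ✗.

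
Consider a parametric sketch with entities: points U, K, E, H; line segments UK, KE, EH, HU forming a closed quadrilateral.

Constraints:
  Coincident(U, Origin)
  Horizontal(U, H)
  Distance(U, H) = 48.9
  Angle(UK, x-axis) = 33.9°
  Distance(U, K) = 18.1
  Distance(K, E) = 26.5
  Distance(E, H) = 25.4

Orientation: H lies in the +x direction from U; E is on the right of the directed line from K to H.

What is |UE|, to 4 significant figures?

30.41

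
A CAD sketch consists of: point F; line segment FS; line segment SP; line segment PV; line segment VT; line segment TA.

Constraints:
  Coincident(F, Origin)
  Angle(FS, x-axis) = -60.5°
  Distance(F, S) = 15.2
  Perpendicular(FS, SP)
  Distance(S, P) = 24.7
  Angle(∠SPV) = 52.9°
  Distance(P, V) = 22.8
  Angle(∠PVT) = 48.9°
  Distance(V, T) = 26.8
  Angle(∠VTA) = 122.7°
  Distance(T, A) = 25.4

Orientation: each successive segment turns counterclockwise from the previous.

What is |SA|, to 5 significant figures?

34.992

∠PVT = 48.9° gives VT at -72.300° from the x-axis; with |VT| = 26.8, T = (16.206, -17.543). ∠VTA = 122.7° gives TA at -15.000° from the x-axis; with |TA| = 25.4, A = (40.740, -24.117). Then |SA| = |A − S| = 34.992.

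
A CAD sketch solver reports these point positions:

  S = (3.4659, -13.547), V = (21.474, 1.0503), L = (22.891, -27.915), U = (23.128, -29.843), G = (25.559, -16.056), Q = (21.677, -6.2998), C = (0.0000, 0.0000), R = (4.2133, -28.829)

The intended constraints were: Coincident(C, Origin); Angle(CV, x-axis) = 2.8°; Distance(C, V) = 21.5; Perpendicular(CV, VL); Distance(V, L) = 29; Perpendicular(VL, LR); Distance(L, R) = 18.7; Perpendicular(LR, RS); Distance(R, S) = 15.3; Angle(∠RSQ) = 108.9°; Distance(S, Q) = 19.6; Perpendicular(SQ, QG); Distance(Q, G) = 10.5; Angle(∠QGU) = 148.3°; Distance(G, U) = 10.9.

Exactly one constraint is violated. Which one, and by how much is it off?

Distance(G, U) = 10.9 — off by 3.10.

C = (0.00, 0.00) ✓; CV at 2.800° ✓; |CV| = 21.50 ✓; ∠(CV, VL) = 90.00° ✓; |VL| = 29.00 ✓; ∠(VL, LR) = 90.00° ✓; |LR| = 18.70 ✓; ∠(LR, RS) = 90.00° ✓; |RS| = 15.30 ✓; ∠RSQ = 108.9° ✓; |SQ| = 19.60 ✓; ∠(SQ, QG) = 90.00° ✓; |QG| = 10.50 ✓; ∠QGU = 148.3° ✓; |GU| = 14.00 ✗.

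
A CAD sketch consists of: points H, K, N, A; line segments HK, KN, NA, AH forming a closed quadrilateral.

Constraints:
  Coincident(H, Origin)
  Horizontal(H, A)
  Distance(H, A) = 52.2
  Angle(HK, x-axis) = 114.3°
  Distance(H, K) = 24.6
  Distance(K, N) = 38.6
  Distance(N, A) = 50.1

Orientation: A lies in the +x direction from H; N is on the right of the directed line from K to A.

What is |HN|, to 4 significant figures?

14.09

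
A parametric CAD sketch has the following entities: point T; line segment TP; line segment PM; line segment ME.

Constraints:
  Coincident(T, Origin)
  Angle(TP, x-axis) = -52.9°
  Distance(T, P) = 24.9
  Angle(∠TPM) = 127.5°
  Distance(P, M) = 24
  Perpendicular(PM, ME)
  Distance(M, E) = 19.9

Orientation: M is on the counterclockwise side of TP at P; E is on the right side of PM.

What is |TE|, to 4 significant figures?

55.73

T is at the origin; TP runs at -52.9° with length 24.9, so P = 24.9·(cos -52.9°, sin -52.9°) = (15.02, -19.86). ∠TPM = 127.5°, so PM runs at -52.9° + (180° − 127.5°) = -0.4000° from the x-axis; with |PM| = 24.0, M = P + 24.0·(cos -0.4000°, sin -0.4000°) = (39.02, -20.03). PM ⟂ ME; with |ME| = 19.9 on the right of PM, E = M + 19.9·(-0.006981, -1.000) = (38.88, -39.93). Then |TE| = |E − T| = 55.73.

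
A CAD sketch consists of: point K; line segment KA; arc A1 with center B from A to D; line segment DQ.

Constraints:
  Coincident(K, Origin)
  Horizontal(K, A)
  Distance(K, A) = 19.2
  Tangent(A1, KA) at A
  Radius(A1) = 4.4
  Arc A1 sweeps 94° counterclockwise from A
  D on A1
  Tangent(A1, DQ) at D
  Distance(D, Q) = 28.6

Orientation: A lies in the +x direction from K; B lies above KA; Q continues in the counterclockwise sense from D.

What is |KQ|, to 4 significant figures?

39.64

On A1, A sits at bearing -90° from B; a 94° counterclockwise sweep puts D at bearing 4°, so D = B + 4.4·(cos 4°, sin 4°) = (23.59, 4.707). The tangent condition forces BD to be normal to DQ, so DQ runs along (−sin 4°, cos 4°); with |DQ| = 28.6, Q = (21.59, 33.24). Then |KQ| = |Q − K| = 39.64.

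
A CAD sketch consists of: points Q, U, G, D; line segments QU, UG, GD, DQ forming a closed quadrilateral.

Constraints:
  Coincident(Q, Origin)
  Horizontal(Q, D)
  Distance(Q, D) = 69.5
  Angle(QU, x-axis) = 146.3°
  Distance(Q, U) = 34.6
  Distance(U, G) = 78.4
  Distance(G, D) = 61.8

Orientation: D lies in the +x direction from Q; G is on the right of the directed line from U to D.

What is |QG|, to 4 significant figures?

45.99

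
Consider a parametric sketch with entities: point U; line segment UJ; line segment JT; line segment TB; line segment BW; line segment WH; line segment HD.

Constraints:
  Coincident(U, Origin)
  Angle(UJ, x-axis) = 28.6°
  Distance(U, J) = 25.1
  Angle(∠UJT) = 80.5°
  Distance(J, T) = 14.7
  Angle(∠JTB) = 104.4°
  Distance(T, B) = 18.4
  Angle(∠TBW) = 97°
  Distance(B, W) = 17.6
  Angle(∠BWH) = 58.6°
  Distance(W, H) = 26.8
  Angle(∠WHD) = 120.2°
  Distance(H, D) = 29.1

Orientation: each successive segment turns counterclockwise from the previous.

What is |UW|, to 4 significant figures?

1.354

∠JTB = 104.4° gives TB at -156.3° from the x-axis; with |TB| = 18.4, B = (-3.881, 16.19). ∠TBW = 97.0° gives BW at -73.30° from the x-axis; with |BW| = 17.6, W = (1.176, -0.6704). Then |UW| = |W − U| = 1.354.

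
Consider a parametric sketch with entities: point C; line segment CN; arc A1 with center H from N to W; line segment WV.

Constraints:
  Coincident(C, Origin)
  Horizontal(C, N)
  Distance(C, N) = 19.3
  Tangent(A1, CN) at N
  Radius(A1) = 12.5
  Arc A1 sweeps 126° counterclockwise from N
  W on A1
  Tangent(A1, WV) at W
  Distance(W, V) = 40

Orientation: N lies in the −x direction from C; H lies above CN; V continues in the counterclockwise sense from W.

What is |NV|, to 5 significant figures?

53.900

C is at the origin; CN is horizontal with |CN| = 19.3 and N on the −x side, so N = (-19.300, 0.0000). Since A1 is tangent to CN there, HN ⟂ CN, so H = N + (0, 12.5) = (-19.300, 12.500). On A1, N sits at bearing -90° from H; a 126° counterclockwise sweep puts W at bearing 36°, so W = H + 12.5·(cos 36°, sin 36°) = (-9.1873, 19.847). The tangent condition forces HW to be normal to WV, so WV runs along (−sin 36°, cos 36°); with |WV| = 40.0, V = (-32.699, 52.208). Then |NV| = |V − N| = 53.900.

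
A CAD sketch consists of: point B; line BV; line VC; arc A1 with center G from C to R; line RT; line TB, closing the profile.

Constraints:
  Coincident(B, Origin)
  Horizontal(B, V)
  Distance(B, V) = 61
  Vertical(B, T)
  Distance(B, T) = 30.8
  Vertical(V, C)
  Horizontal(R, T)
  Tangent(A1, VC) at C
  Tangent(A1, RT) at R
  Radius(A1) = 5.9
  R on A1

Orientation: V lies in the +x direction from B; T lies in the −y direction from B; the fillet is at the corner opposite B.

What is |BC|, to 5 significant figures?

65.886

The virtual corner opposite B is at (61.000, -30.800). A1 meets VC tangentially, so GC is at right angles to VC and since A1 is tangent to RT there, GR ⟂ RT, with radius 5.9, so the center G sits 5.9 in from both sides at G = (55.100, -24.900). That places the tangent points at C = (61.000, -24.900) on VC and R = (55.100, -30.800) on RT. Then |BC| = |C − B| = 65.886.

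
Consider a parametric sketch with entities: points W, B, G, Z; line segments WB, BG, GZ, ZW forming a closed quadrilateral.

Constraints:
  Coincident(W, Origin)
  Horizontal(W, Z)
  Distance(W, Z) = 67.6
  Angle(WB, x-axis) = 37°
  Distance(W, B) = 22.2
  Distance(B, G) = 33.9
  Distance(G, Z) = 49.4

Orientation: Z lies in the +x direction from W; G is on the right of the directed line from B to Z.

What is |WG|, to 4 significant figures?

30.25

Checks: |BG| = 33.90 ✓; |GZ| = 49.40 ✓.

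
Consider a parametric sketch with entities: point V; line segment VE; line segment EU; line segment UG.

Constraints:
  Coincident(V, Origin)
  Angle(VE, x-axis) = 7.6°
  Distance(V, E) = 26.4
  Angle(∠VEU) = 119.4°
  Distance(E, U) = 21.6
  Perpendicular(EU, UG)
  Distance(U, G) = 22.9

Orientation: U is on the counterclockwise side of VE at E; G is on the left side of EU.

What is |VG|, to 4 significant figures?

34.56

∠VEU = 119.4°, so EU runs at 7.6° + (180° − 119.4°) = 68.20° from the x-axis; with |EU| = 21.6, U = E + 21.6·(cos 68.20°, sin 68.20°) = (34.19, 23.55). The perpendicularity gives UG at right angles to EU; with |UG| = 22.9 on the left of EU, G = U + 22.9·(-0.9285, 0.3714) = (12.93, 32.05). Then |VG| = |G − V| = 34.56.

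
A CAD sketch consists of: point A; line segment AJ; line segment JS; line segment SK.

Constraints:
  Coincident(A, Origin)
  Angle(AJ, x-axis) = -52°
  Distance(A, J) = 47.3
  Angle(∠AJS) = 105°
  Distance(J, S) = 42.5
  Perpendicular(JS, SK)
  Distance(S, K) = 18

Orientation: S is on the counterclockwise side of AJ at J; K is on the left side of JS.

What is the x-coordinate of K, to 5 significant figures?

61.209

∠AJS = 105.0°, so JS runs at -52.0° + (180° − 105.0°) = 23.000° from the x-axis; with |JS| = 42.5, S = J + 42.5·(cos 23.000°, sin 23.000°) = (68.242, -20.667). JS is perpendicular to SK; with |SK| = 18.0 on the left of JS, K = S + 18.0·(-0.39073, 0.92050) = (61.209, -4.0977). So K.x = 61.209.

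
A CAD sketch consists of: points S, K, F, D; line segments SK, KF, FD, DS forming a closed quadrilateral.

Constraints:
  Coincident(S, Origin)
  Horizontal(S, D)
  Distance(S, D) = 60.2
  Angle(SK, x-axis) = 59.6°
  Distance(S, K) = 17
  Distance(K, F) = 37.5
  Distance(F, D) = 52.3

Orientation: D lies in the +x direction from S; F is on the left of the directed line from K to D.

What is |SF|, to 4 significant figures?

54.38

Checks: |KF| = 37.50 ✓; |FD| = 52.30 ✓.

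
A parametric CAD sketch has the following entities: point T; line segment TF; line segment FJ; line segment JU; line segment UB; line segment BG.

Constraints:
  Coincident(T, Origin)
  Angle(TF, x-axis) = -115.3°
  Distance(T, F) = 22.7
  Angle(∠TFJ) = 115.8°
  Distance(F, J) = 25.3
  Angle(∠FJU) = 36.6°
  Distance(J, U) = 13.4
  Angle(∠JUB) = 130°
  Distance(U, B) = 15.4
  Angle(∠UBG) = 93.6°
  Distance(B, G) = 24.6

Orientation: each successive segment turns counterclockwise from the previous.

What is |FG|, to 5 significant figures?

20.172

∠JUB = 130.0° gives UB at 142.30° from the x-axis; with |UB| = 15.4, B = (-6.5362, -17.406). ∠UBG = 93.6° gives BG at -131.30° from the x-axis; with |BG| = 24.6, G = (-22.772, -35.887). Then |FG| = |G − F| = 20.172.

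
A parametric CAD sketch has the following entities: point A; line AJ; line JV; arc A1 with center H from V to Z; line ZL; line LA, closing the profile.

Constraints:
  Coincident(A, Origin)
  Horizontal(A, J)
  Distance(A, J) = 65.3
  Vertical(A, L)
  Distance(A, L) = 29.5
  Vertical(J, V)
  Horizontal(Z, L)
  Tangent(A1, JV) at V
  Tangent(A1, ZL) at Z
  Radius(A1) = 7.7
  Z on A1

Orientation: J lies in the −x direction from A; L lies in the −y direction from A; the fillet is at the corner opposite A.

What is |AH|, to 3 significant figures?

61.6

A is at the origin; A and J share the same y with |AJ| = 65.3 and J on the −x side, so J = (-65.3, 0.00). AL is vertical with |AL| = 29.5 and L on the −y side, so L = (0.00, -29.5). The virtual corner opposite A is at (-65.3, -29.5). Since A1 is tangent to JV there, HV ⟂ JV and since A1 is tangent to ZL there, HZ ⟂ ZL, with radius 7.7, so the center H sits 7.7 in from both sides at H = (-57.6, -21.8). Then |AH| = |H − A| = 61.6.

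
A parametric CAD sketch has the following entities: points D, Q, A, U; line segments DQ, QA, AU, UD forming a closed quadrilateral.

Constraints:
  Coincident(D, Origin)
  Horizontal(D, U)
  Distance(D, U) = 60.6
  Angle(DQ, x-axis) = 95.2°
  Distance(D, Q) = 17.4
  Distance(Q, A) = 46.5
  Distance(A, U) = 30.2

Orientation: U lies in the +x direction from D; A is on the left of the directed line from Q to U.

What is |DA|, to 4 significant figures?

50.98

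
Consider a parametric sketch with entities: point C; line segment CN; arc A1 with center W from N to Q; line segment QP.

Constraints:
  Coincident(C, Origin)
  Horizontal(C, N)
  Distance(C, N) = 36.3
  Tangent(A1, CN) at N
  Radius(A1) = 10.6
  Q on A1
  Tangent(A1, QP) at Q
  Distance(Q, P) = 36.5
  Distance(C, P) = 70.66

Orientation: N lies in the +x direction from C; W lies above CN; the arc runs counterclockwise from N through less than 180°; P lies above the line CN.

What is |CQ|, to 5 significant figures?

47.198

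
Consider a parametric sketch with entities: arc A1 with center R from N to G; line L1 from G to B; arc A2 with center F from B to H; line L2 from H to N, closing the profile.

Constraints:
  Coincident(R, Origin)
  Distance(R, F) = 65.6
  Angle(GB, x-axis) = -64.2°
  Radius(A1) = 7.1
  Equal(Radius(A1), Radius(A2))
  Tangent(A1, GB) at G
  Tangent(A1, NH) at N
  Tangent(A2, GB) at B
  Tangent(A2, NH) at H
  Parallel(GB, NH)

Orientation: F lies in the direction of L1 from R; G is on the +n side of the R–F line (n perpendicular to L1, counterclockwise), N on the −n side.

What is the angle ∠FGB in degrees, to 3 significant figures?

6.18°

Tangency of A1 to both parallel lines with radius 7.1 puts G and N at R ± 7.1·n: G = (6.39, 3.09), N = (-6.39, -3.09). Equal radii place B and H the same way about F: B = F + 7.1·n = (34.9, -56.0), H = F − 7.1·n = (22.2, -62.2). Then cos ∠FGB = GF·GB / (|GF||GB|), giving 6.18°.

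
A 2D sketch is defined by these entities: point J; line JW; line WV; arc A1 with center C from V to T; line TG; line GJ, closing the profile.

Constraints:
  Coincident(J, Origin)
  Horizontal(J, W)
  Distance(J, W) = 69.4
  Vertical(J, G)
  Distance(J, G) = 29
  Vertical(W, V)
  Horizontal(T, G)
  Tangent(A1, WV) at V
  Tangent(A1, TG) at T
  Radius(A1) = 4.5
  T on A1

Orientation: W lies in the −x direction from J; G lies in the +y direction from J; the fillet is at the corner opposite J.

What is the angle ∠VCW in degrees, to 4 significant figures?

79.59°

J is at the origin; J and W share the same y with |JW| = 69.4 and W on the −x side, so W = (-69.40, 0.000). J and G share the same x with |JG| = 29.0 and G on the +y side, so G = (0.000, 29.00). The virtual corner opposite J is at (-69.40, 29.00). A1 meets WV tangentially, so CV is at right angles to WV and since A1 is tangent to TG there, CT ⟂ TG, with radius 4.5, so the center C sits 4.5 in from both sides at C = (-64.90, 24.50). That places the tangent points at V = (-69.40, 24.50) on WV and T = (-64.90, 29.00) on TG. Then cos ∠VCW = CV·CW / (|CV||CW|), giving 79.59°.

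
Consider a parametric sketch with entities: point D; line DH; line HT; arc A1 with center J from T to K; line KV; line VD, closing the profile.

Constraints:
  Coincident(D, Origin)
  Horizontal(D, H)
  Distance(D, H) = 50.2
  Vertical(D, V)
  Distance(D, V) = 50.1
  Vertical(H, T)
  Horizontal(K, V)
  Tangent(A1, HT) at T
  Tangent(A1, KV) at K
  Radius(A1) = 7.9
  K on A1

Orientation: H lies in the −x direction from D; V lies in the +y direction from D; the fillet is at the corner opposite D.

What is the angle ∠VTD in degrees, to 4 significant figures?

48.99°

D is at the origin; DH is horizontal with |DH| = 50.2 and H on the −x side, so H = (-50.20, 0.000). D and V share the same x with |DV| = 50.1 and V on the +y side, so V = (0.000, 50.10). The virtual corner opposite D is at (-50.20, 50.10). Since A1 is tangent to HT there, JT ⟂ HT and tangency of A1 to KV means the radius JK is perpendicular to KV, with radius 7.9, so the center J sits 7.9 in from both sides at J = (-42.30, 42.20). That places the tangent points at T = (-50.20, 42.20) on HT and K = (-42.30, 50.10) on KV. Then cos ∠VTD = TV·TD / (|TV||TD|), giving 48.99°.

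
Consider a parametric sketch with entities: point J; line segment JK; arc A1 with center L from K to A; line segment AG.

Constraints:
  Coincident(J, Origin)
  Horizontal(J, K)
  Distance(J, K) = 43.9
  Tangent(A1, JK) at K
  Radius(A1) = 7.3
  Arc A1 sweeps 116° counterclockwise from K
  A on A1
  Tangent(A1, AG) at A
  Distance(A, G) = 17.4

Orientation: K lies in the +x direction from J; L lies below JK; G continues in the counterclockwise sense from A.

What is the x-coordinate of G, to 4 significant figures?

44.97

J is at the origin; J and K share the same y with |JK| = 43.9 and K on the +x side, so K = (43.90, 0.000). Tangency of A1 to JK means the radius LK is perpendicular to JK, so L = K + (0, -7.3) = (43.90, -7.300). On A1, K sits at bearing 90° from L; a 116° counterclockwise sweep puts A at bearing 206°, so A = L + 7.3·(cos 206°, sin 206°) = (37.34, -10.50). The tangent condition forces LA to be normal to AG, so AG runs along (−sin 206°, cos 206°); with |AG| = 17.4, G = (44.97, -26.14). So G.x = 44.97.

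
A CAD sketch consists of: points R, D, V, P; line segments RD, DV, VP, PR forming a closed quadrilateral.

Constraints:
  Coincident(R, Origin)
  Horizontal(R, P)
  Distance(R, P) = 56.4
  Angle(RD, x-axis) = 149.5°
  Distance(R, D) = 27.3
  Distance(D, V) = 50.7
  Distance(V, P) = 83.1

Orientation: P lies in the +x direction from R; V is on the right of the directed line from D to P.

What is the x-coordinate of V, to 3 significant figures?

-18.2

R is at the origin; R and P share the same y with |RP| = 56.4 and P in +x, so P = (56.4, 0). RD runs at 149.5° with |RD| = 27.3, so D = (-23.5, 13.9). V is determined by |DV| = 50.7 and |VP| = 83.1 together: it lies at the intersection of circle(D, 50.7) and circle(P, 83.1). With |DP| = 81.1, the foot of the radical line on DP is 13.8 from D and the perpendicular offset is √(50.7² − 13.8²) = 48.8. Taking the right-of-DP solution: V = (-18.2, -36.6).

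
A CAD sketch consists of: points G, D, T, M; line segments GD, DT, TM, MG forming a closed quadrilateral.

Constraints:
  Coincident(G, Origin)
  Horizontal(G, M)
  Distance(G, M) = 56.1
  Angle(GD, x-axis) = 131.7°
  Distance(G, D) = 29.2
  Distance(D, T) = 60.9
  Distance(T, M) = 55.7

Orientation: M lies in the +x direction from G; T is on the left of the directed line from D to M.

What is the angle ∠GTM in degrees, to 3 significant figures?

57.0°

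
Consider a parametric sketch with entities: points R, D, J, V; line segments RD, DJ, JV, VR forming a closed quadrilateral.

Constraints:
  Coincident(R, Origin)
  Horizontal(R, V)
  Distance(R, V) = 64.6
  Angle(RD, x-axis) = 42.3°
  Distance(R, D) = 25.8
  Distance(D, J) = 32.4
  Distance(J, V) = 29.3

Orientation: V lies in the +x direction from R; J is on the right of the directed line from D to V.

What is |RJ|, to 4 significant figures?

38.19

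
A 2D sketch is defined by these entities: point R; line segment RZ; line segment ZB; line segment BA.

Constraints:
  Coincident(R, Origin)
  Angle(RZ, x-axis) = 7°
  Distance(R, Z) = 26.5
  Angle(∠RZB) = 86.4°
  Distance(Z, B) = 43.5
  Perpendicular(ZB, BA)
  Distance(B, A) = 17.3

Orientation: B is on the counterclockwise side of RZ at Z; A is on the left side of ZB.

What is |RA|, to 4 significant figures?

42.82

R is at the origin; RZ runs at 7.0° with length 26.5, so Z = 26.5·(cos 7.0°, sin 7.0°) = (26.30, 3.230). ∠RZB = 86.4°, so ZB runs at 7.0° + (180° − 86.4°) = 100.6° from the x-axis; with |ZB| = 43.5, B = Z + 43.5·(cos 100.6°, sin 100.6°) = (18.30, 45.99). The perpendicularity gives BA at right angles to ZB; with |BA| = 17.3 on the left of ZB, A = B + 17.3·(-0.9829, -0.1840) = (1.296, 42.80). Then |RA| = |A − R| = 42.82.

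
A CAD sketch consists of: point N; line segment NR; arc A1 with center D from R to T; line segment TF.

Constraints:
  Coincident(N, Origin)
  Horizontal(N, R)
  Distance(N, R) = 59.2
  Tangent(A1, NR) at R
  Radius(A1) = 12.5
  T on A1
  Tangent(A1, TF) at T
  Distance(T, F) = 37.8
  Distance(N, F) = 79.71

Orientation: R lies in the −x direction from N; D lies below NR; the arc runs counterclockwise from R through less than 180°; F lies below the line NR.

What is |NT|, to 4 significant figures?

72.97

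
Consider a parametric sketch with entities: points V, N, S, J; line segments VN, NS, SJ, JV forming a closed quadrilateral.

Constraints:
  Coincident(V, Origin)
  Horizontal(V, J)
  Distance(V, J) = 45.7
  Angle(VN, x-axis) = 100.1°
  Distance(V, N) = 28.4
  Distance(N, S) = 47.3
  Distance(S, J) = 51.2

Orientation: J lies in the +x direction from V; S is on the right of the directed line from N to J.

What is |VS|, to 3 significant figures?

19.3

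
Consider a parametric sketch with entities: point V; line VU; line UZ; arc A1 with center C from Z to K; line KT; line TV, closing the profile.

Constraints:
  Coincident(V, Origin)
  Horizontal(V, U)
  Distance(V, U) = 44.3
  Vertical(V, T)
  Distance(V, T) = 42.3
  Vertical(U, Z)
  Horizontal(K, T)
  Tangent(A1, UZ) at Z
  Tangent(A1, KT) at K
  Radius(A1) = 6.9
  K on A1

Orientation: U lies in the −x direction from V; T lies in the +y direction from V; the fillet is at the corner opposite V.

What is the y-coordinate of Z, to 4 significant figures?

35.40

V is at the origin; VU is horizontal with |VU| = 44.3 and U on the −x side, so U = (-44.30, 0.000). VT is vertical with |VT| = 42.3 and T on the +y side, so T = (0.000, 42.30). The virtual corner opposite V is at (-44.30, 42.30). Since A1 is tangent to UZ there, CZ ⟂ UZ and the tangent condition forces CK to be normal to KT, with radius 6.9, so the center C sits 6.9 in from both sides at C = (-37.40, 35.40). That places the tangent points at Z = (-44.30, 35.40) on UZ and K = (-37.40, 42.30) on KT. So Z.y = 35.40.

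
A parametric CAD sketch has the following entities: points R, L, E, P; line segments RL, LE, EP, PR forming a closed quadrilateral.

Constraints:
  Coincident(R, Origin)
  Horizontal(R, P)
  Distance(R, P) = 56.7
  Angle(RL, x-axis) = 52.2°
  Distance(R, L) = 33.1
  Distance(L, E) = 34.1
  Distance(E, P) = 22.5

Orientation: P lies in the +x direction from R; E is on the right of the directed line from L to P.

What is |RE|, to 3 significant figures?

35.0

Checks: |LE| = 34.10 ✓; |EP| = 22.50 ✓.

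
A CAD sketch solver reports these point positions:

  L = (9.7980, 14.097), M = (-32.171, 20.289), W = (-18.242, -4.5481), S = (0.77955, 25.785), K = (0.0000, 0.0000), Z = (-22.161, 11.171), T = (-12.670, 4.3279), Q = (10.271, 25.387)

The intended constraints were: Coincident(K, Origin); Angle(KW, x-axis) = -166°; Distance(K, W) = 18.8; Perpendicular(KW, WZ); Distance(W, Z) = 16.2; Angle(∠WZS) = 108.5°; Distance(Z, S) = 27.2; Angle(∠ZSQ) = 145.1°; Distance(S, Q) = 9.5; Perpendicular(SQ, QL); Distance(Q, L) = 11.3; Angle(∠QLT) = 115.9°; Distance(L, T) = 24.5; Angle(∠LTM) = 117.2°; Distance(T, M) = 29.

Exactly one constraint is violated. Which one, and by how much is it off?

Distance(T, M) = 29 — off by 3.80.

K = (0.00, 0.00) ✓; KW at -166.0° ✓; |KW| = 18.80 ✓; ∠(KW, WZ) = 90.00° ✓; |WZ| = 16.20 ✓; ∠WZS = 108.5° ✓; |ZS| = 27.20 ✓; ∠ZSQ = 145.1° ✓; |SQ| = 9.500 ✓; ∠(SQ, QL) = 90.00° ✓; |QL| = 11.30 ✓; ∠QLT = 115.9° ✓; |LT| = 24.50 ✓; ∠LTM = 117.2° ✓; |TM| = 25.20 ✗.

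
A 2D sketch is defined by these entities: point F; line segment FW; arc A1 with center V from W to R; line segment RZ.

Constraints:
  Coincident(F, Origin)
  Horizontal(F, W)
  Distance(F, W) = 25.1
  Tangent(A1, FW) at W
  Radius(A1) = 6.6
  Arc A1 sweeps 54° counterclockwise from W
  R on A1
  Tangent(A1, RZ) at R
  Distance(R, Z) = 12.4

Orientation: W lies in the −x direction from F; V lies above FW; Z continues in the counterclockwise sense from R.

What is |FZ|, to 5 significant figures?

17.837

F is at the origin; F and W share the same y with |FW| = 25.1 and W on the −x side, so W = (-25.100, 0.0000). A1 meets FW tangentially, so VW is at right angles to FW, so V = W + (0, 6.6) = (-25.100, 6.6000). On A1, W sits at bearing -90° from V; a 54° counterclockwise sweep puts R at bearing -36°, so R = V + 6.6·(cos -36°, sin -36°) = (-19.760, 2.7206). Since A1 is tangent to RZ there, VR ⟂ RZ, so RZ runs along (−sin -36°, cos -36°); with |RZ| = 12.4, Z = (-12.472, 12.752). Then |FZ| = |Z − F| = 17.837.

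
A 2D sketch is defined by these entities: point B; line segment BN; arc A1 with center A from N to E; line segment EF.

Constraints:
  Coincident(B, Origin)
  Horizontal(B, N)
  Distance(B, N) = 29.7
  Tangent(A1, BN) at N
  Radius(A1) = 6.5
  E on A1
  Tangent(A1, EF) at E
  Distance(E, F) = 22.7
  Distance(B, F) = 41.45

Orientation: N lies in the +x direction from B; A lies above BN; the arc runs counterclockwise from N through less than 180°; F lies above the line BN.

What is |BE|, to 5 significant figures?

36.868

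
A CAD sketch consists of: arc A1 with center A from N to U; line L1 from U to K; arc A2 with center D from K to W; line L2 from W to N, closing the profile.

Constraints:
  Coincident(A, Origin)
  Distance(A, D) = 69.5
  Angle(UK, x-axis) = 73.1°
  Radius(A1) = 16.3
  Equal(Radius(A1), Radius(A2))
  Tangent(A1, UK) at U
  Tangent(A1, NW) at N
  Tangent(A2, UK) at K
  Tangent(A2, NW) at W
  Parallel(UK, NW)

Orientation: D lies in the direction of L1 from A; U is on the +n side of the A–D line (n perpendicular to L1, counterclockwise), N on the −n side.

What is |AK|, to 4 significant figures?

71.39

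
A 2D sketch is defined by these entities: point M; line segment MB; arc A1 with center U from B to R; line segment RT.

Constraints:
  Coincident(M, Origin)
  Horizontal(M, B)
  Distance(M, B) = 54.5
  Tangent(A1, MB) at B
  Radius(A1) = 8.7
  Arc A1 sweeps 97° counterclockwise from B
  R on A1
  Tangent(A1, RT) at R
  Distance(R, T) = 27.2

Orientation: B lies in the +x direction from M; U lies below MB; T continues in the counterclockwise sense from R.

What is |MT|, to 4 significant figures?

61.40

M is at the origin; M and B share the same y with |MB| = 54.5 and B on the +x side, so B = (54.50, 0.000). Since A1 is tangent to MB there, UB ⟂ MB, so U = B + (0, -8.7) = (54.50, -8.700). On A1, B sits at bearing 90° from U; a 97° counterclockwise sweep puts R at bearing 187°, so R = U + 8.7·(cos 187°, sin 187°) = (45.86, -9.760). The tangent condition forces UR to be normal to RT, so RT runs along (−sin 187°, cos 187°); with |RT| = 27.2, T = (49.18, -36.76). Then |MT| = |T − M| = 61.40.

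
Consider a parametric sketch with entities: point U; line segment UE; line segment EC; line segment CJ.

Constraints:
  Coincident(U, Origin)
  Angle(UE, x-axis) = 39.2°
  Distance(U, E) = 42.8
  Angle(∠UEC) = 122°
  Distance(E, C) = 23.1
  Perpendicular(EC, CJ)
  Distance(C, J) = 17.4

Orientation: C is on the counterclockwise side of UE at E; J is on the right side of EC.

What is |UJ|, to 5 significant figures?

70.563

U is at the origin; UE runs at 39.2° with length 42.8, so E = 42.8·(cos 39.2°, sin 39.2°) = (33.168, 27.051). ∠UEC = 122.0°, so EC runs at 39.2° + (180° − 122.0°) = 97.200° from the x-axis; with |EC| = 23.1, C = E + 23.1·(cos 97.200°, sin 97.200°) = (30.272, 49.969). EC ⟂ CJ; with |CJ| = 17.4 on the right of EC, J = C + 17.4·(0.99211, 0.12533) = (47.535, 52.150). Then |UJ| = |J − U| = 70.563.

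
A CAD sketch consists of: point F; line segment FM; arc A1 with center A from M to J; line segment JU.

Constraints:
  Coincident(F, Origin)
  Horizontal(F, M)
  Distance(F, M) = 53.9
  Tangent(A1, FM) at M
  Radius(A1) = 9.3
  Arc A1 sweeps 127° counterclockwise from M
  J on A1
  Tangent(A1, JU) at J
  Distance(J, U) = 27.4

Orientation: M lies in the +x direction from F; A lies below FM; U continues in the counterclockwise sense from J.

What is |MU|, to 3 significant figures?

37.9

F is at the origin; FM is horizontal with |FM| = 53.9 and M on the +x side, so M = (53.9, 0.00). The tangent condition forces AM to be normal to FM, so A = M + (0, -9.3) = (53.9, -9.30). On A1, M sits at bearing 90° from A; a 127° counterclockwise sweep puts J at bearing 217°, so J = A + 9.3·(cos 217°, sin 217°) = (46.5, -14.9). Tangency of A1 to JU means the radius AJ is perpendicular to JU, so JU runs along (−sin 217°, cos 217°); with |JU| = 27.4, U = (63.0, -36.8). Then |MU| = |U − M| = 37.9.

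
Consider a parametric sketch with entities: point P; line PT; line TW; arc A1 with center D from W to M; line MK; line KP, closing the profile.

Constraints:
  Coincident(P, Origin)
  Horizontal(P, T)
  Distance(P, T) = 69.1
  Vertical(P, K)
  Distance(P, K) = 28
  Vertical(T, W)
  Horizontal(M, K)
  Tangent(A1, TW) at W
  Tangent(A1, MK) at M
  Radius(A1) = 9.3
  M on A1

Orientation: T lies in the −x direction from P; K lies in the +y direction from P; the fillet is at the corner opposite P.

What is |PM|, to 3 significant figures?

66.0

P is at the origin; PT is horizontal with |PT| = 69.1 and T on the −x side, so T = (-69.1, 0.00). P and K share the same x with |PK| = 28.0 and K on the +y side, so K = (0.00, 28.0). The virtual corner opposite P is at (-69.1, 28.0). Since A1 is tangent to TW there, DW ⟂ TW and A1 meets MK tangentially, so DM is at right angles to MK, with radius 9.3, so the center D sits 9.3 in from both sides at D = (-59.8, 18.7). That places the tangent points at W = (-69.1, 18.7) on TW and M = (-59.8, 28.0) on MK. Then |PM| = |M − P| = 66.0.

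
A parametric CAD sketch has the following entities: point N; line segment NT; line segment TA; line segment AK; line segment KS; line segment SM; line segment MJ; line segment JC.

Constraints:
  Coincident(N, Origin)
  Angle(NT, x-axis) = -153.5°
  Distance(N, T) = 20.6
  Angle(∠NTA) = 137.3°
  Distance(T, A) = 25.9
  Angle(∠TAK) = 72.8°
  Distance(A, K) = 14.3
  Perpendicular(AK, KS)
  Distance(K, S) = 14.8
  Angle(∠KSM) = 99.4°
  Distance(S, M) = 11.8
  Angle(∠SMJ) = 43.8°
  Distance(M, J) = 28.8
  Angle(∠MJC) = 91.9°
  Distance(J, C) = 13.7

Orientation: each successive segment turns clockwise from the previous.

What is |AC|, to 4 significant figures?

31.18

N is at the origin; NT runs at -153.5° with length 20.6, so T = (-18.44, -9.192). ∠NTA = 137.3° gives TA at 163.8° from the x-axis; with |TA| = 25.9, A = (-43.31, -1.966). ∠TAK = 72.8° gives AK at 56.60° from the x-axis; with |AK| = 14.3, K = (-35.44, 9.973). The perpendicularity gives KS at right angles to AK, so KS runs at -33.40°; with |KS| = 14.8, S = (-23.08, 1.825). ∠KSM = 99.4° gives SM at -114.0° from the x-axis; with |SM| = 11.8, M = (-27.88, -8.954). ∠SMJ = 43.8° gives MJ at 109.8° from the x-axis; with |MJ| = 28.8, J = (-37.63, 18.14). ∠MJC = 91.9° gives JC at 21.70° from the x-axis; with |JC| = 13.7, C = (-24.91, 23.21). Then |AC| = |C − A| = 31.18.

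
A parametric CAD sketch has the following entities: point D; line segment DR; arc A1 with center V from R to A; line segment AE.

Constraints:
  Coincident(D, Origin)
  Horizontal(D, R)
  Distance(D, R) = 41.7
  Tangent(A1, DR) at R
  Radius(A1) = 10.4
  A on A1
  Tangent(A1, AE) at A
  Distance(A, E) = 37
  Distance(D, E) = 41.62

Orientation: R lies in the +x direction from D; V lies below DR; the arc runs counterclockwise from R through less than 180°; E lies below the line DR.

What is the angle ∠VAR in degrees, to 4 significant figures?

58.56°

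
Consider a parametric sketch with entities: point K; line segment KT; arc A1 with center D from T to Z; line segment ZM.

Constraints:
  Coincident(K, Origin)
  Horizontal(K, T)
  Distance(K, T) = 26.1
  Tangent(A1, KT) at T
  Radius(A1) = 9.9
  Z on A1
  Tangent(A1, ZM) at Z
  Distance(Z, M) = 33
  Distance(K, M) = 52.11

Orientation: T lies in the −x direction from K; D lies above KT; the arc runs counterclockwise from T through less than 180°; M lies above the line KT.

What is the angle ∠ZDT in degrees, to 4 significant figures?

108.9°

K is at the origin; K and T share the same y with |KT| = 26.1 and T on the −x side, so T = (-26.10, 0.000). The tangent condition forces DT to be normal to KT, so D = T + (0, 9.9) = (-26.10, 9.900). Since DZ ⟂ ZM (tangency), |DM| = √(9.9² + 33.0²) = 34.45 regardless of where Z sits on A1. So M lies on both circle(K, 52.11) and circle(D, 34.45); the above-KT intersection is M = (-27.39, 44.33). Z is the foot of the tangent from M: Z = (-16.73, 13.10).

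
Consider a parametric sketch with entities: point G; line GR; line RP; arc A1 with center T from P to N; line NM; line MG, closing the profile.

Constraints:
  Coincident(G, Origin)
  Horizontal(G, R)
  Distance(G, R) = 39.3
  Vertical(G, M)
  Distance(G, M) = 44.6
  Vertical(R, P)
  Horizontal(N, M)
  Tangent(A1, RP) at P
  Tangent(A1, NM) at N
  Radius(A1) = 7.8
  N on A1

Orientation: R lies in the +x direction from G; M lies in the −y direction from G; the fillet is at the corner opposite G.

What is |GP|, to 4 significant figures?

53.84

G is at the origin; GR is horizontal with |GR| = 39.3 and R on the +x side, so R = (39.30, 0.000). GM is vertical with |GM| = 44.6 and M on the −y side, so M = (0.000, -44.60). The virtual corner opposite G is at (39.30, -44.60). The tangent condition forces TP to be normal to RP and since A1 is tangent to NM there, TN ⟂ NM, with radius 7.8, so the center T sits 7.8 in from both sides at T = (31.50, -36.80). That places the tangent points at P = (39.30, -36.80) on RP and N = (31.50, -44.60) on NM. Then |GP| = |P − G| = 53.84.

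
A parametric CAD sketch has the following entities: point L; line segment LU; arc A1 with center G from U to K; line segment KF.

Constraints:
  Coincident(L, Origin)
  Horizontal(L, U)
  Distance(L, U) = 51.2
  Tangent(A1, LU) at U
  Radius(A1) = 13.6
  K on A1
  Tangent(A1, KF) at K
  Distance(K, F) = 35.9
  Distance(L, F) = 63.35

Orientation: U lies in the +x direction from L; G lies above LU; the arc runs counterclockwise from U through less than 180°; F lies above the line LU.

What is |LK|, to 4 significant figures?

65.59

Checks: |GK| = 13.60 ✓; ∠(GK, KF) = 90.00° ✓; |KF| = 35.90 ✓; |LF| = 63.35 ✓.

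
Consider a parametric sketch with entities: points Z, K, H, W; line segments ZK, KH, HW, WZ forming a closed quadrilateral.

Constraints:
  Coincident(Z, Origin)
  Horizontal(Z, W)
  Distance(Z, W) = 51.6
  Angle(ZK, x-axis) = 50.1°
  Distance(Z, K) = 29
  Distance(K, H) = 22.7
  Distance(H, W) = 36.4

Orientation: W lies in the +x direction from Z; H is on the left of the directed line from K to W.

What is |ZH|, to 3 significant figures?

51.0

Checks: Z.y = 0.00, W.y = 0.00 ✓; |KH| = 22.70 ✓; |HW| = 36.40 ✓.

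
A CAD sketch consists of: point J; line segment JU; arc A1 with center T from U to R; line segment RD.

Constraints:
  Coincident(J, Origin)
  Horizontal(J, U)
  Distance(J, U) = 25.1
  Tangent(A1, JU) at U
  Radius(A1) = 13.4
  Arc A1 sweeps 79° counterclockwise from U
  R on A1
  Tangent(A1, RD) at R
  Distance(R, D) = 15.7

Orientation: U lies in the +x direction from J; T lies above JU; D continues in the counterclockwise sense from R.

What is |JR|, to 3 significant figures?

39.8

J is at the origin; JU is horizontal with |JU| = 25.1 and U on the +x side, so U = (25.1, 0.00). The tangent condition forces TU to be normal to JU, so T = U + (0, 13.4) = (25.1, 13.4). On A1, U sits at bearing -90° from T; a 79° counterclockwise sweep puts R at bearing -11°, so R = T + 13.4·(cos -11°, sin -11°) = (38.3, 10.8). Then |JR| = |R − J| = 39.8.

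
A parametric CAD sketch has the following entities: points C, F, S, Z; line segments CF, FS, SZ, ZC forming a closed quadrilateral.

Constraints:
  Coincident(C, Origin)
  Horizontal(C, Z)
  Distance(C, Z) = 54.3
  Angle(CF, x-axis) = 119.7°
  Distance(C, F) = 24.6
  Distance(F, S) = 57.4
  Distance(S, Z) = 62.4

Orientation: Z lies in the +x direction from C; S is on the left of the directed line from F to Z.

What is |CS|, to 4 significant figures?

66.34

Checks: |FS| = 57.40 ✓; |SZ| = 62.40 ✓.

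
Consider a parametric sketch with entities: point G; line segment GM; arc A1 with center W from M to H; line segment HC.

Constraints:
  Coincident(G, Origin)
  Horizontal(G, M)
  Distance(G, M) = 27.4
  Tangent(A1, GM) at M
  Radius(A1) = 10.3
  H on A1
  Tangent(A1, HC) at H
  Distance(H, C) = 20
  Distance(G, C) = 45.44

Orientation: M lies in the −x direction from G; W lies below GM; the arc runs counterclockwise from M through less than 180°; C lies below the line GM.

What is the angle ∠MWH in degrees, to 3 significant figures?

106°

G is at the origin; G and M share the same y with |GM| = 27.4 and M on the −x side, so M = (-27.4, 0.00). A1 meets GM tangentially, so WM is at right angles to GM, so W = M + (0, -10.3) = (-27.4, -10.3). Since WH ⟂ HC (tangency), |WC| = √(10.3² + 20.0²) = 22.5 regardless of where H sits on A1. So C lies on both circle(G, 45.44) and circle(W, 22.5); the below-GM intersection is C = (-31.9, -32.3). H is the foot of the tangent from C: H = (-37.3, -13.1).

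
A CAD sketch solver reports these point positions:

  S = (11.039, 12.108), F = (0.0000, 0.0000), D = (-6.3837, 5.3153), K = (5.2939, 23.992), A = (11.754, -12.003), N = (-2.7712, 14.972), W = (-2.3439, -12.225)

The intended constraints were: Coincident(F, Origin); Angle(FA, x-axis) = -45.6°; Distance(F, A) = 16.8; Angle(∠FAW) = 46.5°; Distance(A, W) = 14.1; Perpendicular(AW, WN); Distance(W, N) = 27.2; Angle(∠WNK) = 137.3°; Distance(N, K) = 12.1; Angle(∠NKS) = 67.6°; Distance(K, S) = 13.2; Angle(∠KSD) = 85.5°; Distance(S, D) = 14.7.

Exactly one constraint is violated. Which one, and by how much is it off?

Distance(S, D) = 14.7 — off by 4.00.

F = (0.00, 0.00) ✓; FA at -45.60° ✓; |FA| = 16.80 ✓; ∠FAW = 46.50° ✓; |AW| = 14.10 ✓; ∠(AW, WN) = 90.00° ✓; |WN| = 27.20 ✓; ∠WNK = 137.3° ✓; |NK| = 12.10 ✓; ∠NKS = 67.60° ✓; |KS| = 13.20 ✓; ∠KSD = 85.50° ✓; |SD| = 18.70 ✗.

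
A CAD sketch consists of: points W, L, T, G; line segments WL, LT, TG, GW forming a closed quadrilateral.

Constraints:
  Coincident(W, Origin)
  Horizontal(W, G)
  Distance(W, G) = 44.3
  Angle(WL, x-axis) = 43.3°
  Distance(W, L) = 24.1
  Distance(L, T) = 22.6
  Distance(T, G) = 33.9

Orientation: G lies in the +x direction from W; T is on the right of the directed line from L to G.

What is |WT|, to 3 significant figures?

11.9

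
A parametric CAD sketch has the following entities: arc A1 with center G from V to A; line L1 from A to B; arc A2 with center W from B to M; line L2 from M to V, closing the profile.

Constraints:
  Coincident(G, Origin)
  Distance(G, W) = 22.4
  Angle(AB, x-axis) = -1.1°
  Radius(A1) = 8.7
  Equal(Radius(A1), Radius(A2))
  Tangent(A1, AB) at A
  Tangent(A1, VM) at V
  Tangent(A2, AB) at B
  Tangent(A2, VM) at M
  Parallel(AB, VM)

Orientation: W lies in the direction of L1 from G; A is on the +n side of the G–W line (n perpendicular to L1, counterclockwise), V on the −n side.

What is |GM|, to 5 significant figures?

24.030

The slot axis is L1's direction at -1.1°, so u = (cos -1.1°, sin -1.1°) = (0.99982, -0.019197) and n = (−sin -1.1°, cos -1.1°) = (0.019197, 0.99982). G is at the origin and W lies 22.4 along u from G, so W = 22.4·u = (22.396, -0.43002). Tangency of A1 to both parallel lines with radius 8.7 puts A and V at G ± 8.7·n: A = (0.16702, 8.6984), V = (-0.16702, -8.6984). Equal radii place B and M the same way about W: B = W + 8.7·n = (22.563, 8.2684), M = W − 8.7·n = (22.229, -9.1284). Then |GM| = |M − G| = 24.030.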